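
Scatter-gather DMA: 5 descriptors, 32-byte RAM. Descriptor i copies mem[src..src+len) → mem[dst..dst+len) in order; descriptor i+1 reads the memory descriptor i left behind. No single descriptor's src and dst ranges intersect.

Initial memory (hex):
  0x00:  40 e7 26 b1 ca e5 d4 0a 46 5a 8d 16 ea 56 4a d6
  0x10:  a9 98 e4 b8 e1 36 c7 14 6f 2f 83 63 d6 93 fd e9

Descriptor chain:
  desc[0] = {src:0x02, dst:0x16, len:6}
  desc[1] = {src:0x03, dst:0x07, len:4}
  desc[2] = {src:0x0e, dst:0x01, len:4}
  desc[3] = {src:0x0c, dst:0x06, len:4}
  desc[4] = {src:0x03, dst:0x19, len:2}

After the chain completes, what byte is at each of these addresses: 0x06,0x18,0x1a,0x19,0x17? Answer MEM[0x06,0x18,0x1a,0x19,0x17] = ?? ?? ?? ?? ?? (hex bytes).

MEM[0x06,0x18,0x1a,0x19,0x17] = ea ca 98 a9 b1

[0] 0x02->0x16 len=6 : 26 b1 ca e5 d4 0a
[1] 0x03->0x07 len=4 : b1 ca e5 d4
[2] 0x0e->0x01 len=4 : 4a d6 a9 98
[3] 0x0c->0x06 len=4 : ea 56 4a d6
[4] 0x03->0x19 len=2 : a9 98
query mem[0x06]=0xea, mem[0x18]=0xca, mem[0x1a]=0x98, mem[0x19]=0xa9, mem[0x17]=0xb1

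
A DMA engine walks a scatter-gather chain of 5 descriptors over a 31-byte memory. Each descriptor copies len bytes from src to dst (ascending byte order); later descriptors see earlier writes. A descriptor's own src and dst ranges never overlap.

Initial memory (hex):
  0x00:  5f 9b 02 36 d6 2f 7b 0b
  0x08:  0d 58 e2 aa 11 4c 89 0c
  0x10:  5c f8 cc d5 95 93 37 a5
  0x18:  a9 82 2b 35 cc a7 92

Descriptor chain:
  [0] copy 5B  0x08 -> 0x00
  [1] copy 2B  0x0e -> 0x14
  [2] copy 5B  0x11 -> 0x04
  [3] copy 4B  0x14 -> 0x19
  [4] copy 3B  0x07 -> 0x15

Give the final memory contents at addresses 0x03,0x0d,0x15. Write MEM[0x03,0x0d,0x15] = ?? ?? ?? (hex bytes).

  after D0: wrote 5B at 0x00 = 0d58e2aa11
  after D1: wrote 2B at 0x14 = 890c
  after D2: wrote 5B at 0x04 = f8ccd5890c
  after D3: wrote 4B at 0x19 = 890c37a5
  after D4: wrote 3B at 0x15 = 890c58
query mem[0x03]=0xaa, mem[0x0d]=0x4c, mem[0x15]=0x89

MEM[0x03,0x0d,0x15] = aa 4c 89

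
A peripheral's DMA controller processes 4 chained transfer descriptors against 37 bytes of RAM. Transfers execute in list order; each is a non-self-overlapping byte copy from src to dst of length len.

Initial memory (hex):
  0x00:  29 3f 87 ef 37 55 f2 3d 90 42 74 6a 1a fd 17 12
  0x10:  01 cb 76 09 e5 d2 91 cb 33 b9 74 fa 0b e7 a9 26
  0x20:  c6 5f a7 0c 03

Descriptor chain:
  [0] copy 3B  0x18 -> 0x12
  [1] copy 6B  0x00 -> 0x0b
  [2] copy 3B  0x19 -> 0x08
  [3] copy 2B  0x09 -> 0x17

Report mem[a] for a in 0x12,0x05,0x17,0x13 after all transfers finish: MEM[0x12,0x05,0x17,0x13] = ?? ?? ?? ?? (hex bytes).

[0] 0x18->0x12 len=3 : 33 b9 74
[1] 0x00->0x0b len=6 : 29 3f 87 ef 37 55
[2] 0x19->0x08 len=3 : b9 74 fa
[3] 0x09->0x17 len=2 : 74 fa
query mem[0x12]=0x33, mem[0x05]=0x55, mem[0x17]=0x74, mem[0x13]=0xb9

MEM[0x12,0x05,0x17,0x13] = 33 55 74 b9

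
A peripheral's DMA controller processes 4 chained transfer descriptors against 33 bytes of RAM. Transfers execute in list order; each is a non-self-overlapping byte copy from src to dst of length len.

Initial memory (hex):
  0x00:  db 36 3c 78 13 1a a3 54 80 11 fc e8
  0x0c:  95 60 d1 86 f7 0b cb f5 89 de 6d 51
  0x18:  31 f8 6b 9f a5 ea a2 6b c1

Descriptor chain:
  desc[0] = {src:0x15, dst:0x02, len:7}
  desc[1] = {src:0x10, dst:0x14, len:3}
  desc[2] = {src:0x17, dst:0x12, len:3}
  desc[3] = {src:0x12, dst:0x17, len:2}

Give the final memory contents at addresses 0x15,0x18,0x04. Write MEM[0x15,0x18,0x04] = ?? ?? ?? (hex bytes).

[0] 0x15->0x02 len=7 : de 6d 51 31 f8 6b 9f
[1] 0x10->0x14 len=3 : f7 0b cb
[2] 0x17->0x12 len=3 : 51 31 f8
[3] 0x12->0x17 len=2 : 51 31
query mem[0x15]=0x0b, mem[0x18]=0x31, mem[0x04]=0x51

MEM[0x15,0x18,0x04] = 0b 31 51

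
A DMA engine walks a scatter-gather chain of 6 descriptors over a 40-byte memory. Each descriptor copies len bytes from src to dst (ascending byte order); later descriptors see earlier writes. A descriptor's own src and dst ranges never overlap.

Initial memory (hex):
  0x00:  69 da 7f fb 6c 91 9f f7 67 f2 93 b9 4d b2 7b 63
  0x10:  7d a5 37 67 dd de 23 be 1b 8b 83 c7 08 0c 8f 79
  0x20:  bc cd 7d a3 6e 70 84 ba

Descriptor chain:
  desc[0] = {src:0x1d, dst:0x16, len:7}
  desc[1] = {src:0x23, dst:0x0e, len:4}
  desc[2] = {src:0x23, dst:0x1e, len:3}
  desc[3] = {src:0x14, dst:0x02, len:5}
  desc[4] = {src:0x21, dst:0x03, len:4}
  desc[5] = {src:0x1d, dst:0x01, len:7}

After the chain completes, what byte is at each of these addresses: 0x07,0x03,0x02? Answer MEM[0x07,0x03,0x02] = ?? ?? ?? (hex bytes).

[0] 0x1d->0x16 len=7 : 0c 8f 79 bc cd 7d a3
[1] 0x23->0x0e len=4 : a3 6e 70 84
[2] 0x23->0x1e len=3 : a3 6e 70
[3] 0x14->0x02 len=5 : dd de 0c 8f 79
[4] 0x21->0x03 len=4 : cd 7d a3 6e
[5] 0x1d->0x01 len=7 : 0c a3 6e 70 cd 7d a3
query mem[0x07]=0xa3, mem[0x03]=0x6e, mem[0x02]=0xa3

MEM[0x07,0x03,0x02] = a3 6e a3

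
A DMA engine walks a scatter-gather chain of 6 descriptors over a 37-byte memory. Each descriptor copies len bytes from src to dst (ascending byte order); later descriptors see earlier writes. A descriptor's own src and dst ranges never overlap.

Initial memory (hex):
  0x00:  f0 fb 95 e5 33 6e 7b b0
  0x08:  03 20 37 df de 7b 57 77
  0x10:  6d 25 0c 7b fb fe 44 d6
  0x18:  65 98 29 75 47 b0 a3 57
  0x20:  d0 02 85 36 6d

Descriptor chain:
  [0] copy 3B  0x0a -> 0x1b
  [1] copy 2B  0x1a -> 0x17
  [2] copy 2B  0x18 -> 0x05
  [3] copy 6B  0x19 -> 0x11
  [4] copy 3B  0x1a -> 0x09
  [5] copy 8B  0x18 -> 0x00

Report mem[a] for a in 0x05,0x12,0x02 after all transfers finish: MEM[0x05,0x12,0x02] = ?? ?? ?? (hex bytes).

MEM[0x05,0x12,0x02] = de 29 29

#0 dst[0x1b+3] := {0x37,0xdf,0xde}
#1 dst[0x17+2] := {0x29,0x37}
#2 dst[0x05+2] := {0x37,0x98}
#3 dst[0x11+6] := {0x98,0x29,0x37,0xdf,0xde,0xa3}
#4 dst[0x09+3] := {0x29,0x37,0xdf}
#5 dst[0x00+8] := {0x37,0x98,0x29,0x37,0xdf,0xde,0xa3,0x57}
query mem[0x05]=0xde, mem[0x12]=0x29, mem[0x02]=0x29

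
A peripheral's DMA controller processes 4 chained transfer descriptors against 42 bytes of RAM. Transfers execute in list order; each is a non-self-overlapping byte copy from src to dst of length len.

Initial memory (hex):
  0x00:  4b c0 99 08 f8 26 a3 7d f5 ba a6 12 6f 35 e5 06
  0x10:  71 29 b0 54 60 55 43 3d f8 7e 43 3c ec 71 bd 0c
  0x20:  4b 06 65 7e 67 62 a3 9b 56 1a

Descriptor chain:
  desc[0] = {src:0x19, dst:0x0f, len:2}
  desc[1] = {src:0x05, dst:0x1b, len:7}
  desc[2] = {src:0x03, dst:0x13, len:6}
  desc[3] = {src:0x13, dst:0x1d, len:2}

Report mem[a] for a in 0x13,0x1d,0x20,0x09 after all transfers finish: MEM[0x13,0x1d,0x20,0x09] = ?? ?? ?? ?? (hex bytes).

MEM[0x13,0x1d,0x20,0x09] = 08 08 a6 ba

#0 dst[0x0f+2] := {0x7e,0x43}
#1 dst[0x1b+7] := {0x26,0xa3,0x7d,0xf5,0xba,0xa6,0x12}
#2 dst[0x13+6] := {0x08,0xf8,0x26,0xa3,0x7d,0xf5}
#3 dst[0x1d+2] := {0x08,0xf8}
query mem[0x13]=0x08, mem[0x1d]=0x08, mem[0x20]=0xa6, mem[0x09]=0xba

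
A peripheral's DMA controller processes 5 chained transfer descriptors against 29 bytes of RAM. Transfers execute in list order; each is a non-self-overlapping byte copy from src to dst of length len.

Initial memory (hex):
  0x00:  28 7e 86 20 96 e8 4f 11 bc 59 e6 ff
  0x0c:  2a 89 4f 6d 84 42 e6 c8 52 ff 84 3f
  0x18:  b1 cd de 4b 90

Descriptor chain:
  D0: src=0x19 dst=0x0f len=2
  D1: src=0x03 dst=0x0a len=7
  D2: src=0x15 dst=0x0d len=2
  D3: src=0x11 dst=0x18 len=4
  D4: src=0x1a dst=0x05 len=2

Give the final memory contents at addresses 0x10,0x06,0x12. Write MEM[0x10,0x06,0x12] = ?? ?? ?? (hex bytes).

[0] 0x19->0x0f len=2 : cd de
[1] 0x03->0x0a len=7 : 20 96 e8 4f 11 bc 59
[2] 0x15->0x0d len=2 : ff 84
[3] 0x11->0x18 len=4 : 42 e6 c8 52
[4] 0x1a->0x05 len=2 : c8 52
query mem[0x10]=0x59, mem[0x06]=0x52, mem[0x12]=0xe6

MEM[0x10,0x06,0x12] = 59 52 e6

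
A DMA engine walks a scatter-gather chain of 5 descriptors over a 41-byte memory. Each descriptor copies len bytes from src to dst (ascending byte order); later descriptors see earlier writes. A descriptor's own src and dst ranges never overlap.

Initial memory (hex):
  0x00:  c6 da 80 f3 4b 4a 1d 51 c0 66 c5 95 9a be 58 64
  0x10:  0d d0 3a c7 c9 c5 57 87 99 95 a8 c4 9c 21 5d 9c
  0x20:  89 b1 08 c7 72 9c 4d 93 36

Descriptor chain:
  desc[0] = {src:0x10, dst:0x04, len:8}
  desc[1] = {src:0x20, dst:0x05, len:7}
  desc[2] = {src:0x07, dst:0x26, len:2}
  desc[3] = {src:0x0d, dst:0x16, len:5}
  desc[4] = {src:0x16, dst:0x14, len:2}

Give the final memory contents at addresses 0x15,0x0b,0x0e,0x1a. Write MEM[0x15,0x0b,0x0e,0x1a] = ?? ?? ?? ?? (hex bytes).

#0 dst[0x04+8] := {0x0d,0xd0,0x3a,0xc7,0xc9,0xc5,0x57,0x87}
#1 dst[0x05+7] := {0x89,0xb1,0x08,0xc7,0x72,0x9c,0x4d}
#2 dst[0x26+2] := {0x08,0xc7}
#3 dst[0x16+5] := {0xbe,0x58,0x64,0x0d,0xd0}
#4 dst[0x14+2] := {0xbe,0x58}
query mem[0x15]=0x58, mem[0x0b]=0x4d, mem[0x0e]=0x58, mem[0x1a]=0xd0

MEM[0x15,0x0b,0x0e,0x1a] = 58 4d 58 d0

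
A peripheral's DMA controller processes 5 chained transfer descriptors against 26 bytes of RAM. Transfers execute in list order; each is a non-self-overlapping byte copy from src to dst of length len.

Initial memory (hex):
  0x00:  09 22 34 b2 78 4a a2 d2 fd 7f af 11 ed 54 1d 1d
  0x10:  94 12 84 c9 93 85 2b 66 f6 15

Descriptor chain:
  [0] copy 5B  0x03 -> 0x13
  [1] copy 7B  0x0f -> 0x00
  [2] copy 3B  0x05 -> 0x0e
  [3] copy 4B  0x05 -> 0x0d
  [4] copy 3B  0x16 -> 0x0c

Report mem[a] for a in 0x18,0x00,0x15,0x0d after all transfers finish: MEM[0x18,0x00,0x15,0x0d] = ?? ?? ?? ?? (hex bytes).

MEM[0x18,0x00,0x15,0x0d] = f6 1d 4a d2

  after D0: wrote 5B at 0x13 = b2784aa2d2
  after D1: wrote 7B at 0x00 = 1d941284b2784a
  after D2: wrote 3B at 0x0e = 784ad2
  after D3: wrote 4B at 0x0d = 784ad2fd
  after D4: wrote 3B at 0x0c = a2d2f6
query mem[0x18]=0xf6, mem[0x00]=0x1d, mem[0x15]=0x4a, mem[0x0d]=0xd2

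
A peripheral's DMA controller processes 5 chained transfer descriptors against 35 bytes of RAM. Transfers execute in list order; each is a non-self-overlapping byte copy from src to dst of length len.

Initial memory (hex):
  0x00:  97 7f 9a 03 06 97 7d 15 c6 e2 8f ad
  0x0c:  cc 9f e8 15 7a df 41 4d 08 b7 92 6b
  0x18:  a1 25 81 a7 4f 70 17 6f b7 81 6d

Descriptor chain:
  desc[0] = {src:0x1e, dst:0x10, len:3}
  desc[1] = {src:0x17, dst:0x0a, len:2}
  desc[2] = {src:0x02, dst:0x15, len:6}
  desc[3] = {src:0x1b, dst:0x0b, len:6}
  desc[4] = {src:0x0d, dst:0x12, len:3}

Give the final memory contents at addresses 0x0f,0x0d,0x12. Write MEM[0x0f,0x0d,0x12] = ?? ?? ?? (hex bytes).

MEM[0x0f,0x0d,0x12] = 6f 70 70

[0] 0x1e->0x10 len=3 : 17 6f b7
[1] 0x17->0x0a len=2 : 6b a1
[2] 0x02->0x15 len=6 : 9a 03 06 97 7d 15
[3] 0x1b->0x0b len=6 : a7 4f 70 17 6f b7
[4] 0x0d->0x12 len=3 : 70 17 6f
query mem[0x0f]=0x6f, mem[0x0d]=0x70, mem[0x12]=0x70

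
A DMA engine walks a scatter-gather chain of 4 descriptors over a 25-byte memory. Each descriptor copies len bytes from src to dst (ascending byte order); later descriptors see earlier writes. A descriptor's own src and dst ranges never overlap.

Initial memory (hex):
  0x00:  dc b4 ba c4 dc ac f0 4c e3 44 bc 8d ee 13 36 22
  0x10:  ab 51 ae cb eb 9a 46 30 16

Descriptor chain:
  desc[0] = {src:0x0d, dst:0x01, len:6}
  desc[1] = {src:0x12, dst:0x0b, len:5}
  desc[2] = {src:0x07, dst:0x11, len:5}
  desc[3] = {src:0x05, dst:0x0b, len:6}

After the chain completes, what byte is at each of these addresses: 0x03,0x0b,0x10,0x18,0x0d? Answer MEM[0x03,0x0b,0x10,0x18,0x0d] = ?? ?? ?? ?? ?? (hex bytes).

[0] 0x0d->0x01 len=6 : 13 36 22 ab 51 ae
[1] 0x12->0x0b len=5 : ae cb eb 9a 46
[2] 0x07->0x11 len=5 : 4c e3 44 bc ae
[3] 0x05->0x0b len=6 : 51 ae 4c e3 44 bc
query mem[0x03]=0x22, mem[0x0b]=0x51, mem[0x10]=0xbc, mem[0x18]=0x16, mem[0x0d]=0x4c

MEM[0x03,0x0b,0x10,0x18,0x0d] = 22 51 bc 16 4c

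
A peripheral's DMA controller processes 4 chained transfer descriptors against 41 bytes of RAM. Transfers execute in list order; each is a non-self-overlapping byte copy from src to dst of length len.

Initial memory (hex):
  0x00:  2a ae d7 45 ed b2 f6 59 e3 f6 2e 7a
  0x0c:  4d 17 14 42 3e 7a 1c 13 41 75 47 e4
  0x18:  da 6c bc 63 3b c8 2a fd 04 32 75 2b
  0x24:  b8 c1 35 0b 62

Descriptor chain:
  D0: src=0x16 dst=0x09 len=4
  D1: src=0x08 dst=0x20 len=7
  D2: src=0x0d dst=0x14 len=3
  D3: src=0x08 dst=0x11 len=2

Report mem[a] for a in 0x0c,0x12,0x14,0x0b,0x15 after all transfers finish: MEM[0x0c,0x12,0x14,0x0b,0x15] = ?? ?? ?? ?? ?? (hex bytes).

MEM[0x0c,0x12,0x14,0x0b,0x15] = 6c 47 17 da 14

D0: mem[0x09..0x0c] <- [47 e4 da 6c]
D1: mem[0x20..0x26] <- [e3 47 e4 da 6c 17 14]
D2: mem[0x14..0x16] <- [17 14 42]
D3: mem[0x11..0x12] <- [e3 47]
query mem[0x0c]=0x6c, mem[0x12]=0x47, mem[0x14]=0x17, mem[0x0b]=0xda, mem[0x15]=0x14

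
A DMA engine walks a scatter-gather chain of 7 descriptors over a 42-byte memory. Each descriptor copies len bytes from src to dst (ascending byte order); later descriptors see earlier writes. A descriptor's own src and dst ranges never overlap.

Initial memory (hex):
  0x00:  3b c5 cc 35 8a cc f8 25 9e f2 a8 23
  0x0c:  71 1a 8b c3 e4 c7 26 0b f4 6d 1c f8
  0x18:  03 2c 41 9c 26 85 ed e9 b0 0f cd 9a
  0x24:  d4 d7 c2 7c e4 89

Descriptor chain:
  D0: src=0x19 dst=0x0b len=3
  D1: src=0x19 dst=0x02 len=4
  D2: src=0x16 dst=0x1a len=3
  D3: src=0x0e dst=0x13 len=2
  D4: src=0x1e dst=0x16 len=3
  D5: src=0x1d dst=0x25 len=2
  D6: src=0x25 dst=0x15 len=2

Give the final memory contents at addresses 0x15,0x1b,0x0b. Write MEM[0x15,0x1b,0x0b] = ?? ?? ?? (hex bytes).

D0: mem[0x0b..0x0d] <- [2c 41 9c]
D1: mem[0x02..0x05] <- [2c 41 9c 26]
D2: mem[0x1a..0x1c] <- [1c f8 03]
D3: mem[0x13..0x14] <- [8b c3]
D4: mem[0x16..0x18] <- [ed e9 b0]
D5: mem[0x25..0x26] <- [85 ed]
D6: mem[0x15..0x16] <- [85 ed]
query mem[0x15]=0x85, mem[0x1b]=0xf8, mem[0x0b]=0x2c

MEM[0x15,0x1b,0x0b] = 85 f8 2c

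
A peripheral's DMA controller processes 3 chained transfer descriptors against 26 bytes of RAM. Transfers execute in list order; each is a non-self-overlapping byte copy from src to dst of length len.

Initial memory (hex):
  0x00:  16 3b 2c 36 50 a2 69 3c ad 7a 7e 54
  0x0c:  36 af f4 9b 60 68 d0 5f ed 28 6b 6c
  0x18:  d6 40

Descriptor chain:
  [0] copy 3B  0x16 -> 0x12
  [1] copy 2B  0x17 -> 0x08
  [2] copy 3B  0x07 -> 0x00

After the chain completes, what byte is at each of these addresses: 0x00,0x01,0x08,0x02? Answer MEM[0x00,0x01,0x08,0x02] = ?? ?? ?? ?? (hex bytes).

D0: mem[0x12..0x14] <- [6b 6c d6]
D1: mem[0x08..0x09] <- [6c d6]
D2: mem[0x00..0x02] <- [3c 6c d6]
query mem[0x00]=0x3c, mem[0x01]=0x6c, mem[0x08]=0x6c, mem[0x02]=0xd6

MEM[0x00,0x01,0x08,0x02] = 3c 6c 6c d6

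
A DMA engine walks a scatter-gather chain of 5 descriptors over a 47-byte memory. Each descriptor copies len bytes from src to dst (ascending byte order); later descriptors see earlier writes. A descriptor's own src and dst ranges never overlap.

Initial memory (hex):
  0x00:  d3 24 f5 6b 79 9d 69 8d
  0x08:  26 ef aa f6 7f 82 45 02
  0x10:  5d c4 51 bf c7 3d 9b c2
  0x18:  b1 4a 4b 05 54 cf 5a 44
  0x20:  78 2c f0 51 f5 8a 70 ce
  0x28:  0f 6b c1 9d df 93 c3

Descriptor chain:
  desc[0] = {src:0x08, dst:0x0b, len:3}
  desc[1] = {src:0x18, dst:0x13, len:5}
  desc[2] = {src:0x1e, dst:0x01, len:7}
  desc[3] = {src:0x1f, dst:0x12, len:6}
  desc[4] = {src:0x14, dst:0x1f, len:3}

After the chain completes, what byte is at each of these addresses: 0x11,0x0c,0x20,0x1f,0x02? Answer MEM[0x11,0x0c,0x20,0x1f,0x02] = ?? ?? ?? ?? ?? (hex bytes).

  after D0: wrote 3B at 0x0b = 26efaa
  after D1: wrote 5B at 0x13 = b14a4b0554
  after D2: wrote 7B at 0x01 = 5a44782cf051f5
  after D3: wrote 6B at 0x12 = 44782cf051f5
  after D4: wrote 3B at 0x1f = 2cf051
query mem[0x11]=0xc4, mem[0x0c]=0xef, mem[0x20]=0xf0, mem[0x1f]=0x2c, mem[0x02]=0x44

MEM[0x11,0x0c,0x20,0x1f,0x02] = c4 ef f0 2c 44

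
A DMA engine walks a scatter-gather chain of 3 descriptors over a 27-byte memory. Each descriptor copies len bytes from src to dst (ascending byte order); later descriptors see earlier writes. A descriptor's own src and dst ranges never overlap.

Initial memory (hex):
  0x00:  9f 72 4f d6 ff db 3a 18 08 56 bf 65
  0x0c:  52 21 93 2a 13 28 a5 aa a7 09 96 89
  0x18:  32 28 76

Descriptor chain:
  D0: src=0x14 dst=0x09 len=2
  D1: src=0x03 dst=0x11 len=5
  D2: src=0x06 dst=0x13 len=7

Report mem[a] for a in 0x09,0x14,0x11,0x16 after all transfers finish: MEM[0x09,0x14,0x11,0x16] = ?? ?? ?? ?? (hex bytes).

MEM[0x09,0x14,0x11,0x16] = a7 18 d6 a7

#0 dst[0x09+2] := {0xa7,0x09}
#1 dst[0x11+5] := {0xd6,0xff,0xdb,0x3a,0x18}
#2 dst[0x13+7] := {0x3a,0x18,0x08,0xa7,0x09,0x65,0x52}
query mem[0x09]=0xa7, mem[0x14]=0x18, mem[0x11]=0xd6, mem[0x16]=0xa7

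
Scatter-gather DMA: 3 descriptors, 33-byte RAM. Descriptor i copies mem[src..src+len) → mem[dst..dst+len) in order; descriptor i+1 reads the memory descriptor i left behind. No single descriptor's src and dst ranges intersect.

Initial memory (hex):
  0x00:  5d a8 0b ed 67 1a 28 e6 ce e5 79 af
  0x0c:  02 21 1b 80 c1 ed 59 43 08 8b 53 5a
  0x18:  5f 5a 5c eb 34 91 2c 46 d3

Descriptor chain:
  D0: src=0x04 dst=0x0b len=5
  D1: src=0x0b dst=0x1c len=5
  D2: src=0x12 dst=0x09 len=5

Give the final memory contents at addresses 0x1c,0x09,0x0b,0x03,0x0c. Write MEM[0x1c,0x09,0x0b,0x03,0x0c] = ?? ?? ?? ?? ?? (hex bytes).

MEM[0x1c,0x09,0x0b,0x03,0x0c] = 67 59 08 ed 8b

  after D0: wrote 5B at 0x0b = 671a28e6ce
  after D1: wrote 5B at 0x1c = 671a28e6ce
  after D2: wrote 5B at 0x09 = 5943088b53
query mem[0x1c]=0x67, mem[0x09]=0x59, mem[0x0b]=0x08, mem[0x03]=0xed, mem[0x0c]=0x8b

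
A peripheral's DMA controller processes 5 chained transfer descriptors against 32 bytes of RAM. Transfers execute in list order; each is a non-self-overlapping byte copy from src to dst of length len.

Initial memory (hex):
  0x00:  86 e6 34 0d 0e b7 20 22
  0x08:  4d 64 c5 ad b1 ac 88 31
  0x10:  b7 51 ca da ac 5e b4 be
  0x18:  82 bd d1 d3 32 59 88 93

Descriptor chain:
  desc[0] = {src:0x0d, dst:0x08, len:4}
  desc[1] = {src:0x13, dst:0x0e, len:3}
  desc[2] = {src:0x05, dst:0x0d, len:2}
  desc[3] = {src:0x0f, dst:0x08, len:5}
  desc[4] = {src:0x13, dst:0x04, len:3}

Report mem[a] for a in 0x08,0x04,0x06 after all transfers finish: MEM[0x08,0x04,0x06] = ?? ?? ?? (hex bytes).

MEM[0x08,0x04,0x06] = ac da 5e

D0: mem[0x08..0x0b] <- [ac 88 31 b7]
D1: mem[0x0e..0x10] <- [da ac 5e]
D2: mem[0x0d..0x0e] <- [b7 20]
D3: mem[0x08..0x0c] <- [ac 5e 51 ca da]
D4: mem[0x04..0x06] <- [da ac 5e]
query mem[0x08]=0xac, mem[0x04]=0xda, mem[0x06]=0x5e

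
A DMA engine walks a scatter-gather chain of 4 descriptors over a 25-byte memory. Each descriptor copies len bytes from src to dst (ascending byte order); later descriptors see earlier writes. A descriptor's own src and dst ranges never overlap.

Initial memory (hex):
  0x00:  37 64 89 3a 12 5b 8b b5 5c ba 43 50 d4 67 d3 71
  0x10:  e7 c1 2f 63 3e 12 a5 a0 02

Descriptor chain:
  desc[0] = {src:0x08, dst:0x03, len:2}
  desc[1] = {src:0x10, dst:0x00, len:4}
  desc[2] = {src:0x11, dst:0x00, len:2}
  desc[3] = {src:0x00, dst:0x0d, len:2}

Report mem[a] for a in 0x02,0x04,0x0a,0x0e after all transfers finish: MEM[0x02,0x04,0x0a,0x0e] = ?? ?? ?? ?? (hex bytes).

MEM[0x02,0x04,0x0a,0x0e] = 2f ba 43 2f

[0] 0x08->0x03 len=2 : 5c ba
[1] 0x10->0x00 len=4 : e7 c1 2f 63
[2] 0x11->0x00 len=2 : c1 2f
[3] 0x00->0x0d len=2 : c1 2f
query mem[0x02]=0x2f, mem[0x04]=0xba, mem[0x0a]=0x43, mem[0x0e]=0x2f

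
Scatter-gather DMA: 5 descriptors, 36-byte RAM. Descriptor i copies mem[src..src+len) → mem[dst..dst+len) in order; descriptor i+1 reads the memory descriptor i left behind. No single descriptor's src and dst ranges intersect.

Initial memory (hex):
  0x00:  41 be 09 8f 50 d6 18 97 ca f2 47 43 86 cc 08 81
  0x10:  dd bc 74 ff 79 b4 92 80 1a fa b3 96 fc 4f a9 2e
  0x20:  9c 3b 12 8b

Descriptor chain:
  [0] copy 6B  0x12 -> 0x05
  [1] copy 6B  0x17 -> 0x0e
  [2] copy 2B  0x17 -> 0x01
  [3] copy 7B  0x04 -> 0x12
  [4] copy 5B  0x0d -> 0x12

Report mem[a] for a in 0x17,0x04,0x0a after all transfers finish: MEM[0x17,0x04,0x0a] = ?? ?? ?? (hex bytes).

[0] 0x12->0x05 len=6 : 74 ff 79 b4 92 80
[1] 0x17->0x0e len=6 : 80 1a fa b3 96 fc
[2] 0x17->0x01 len=2 : 80 1a
[3] 0x04->0x12 len=7 : 50 74 ff 79 b4 92 80
[4] 0x0d->0x12 len=5 : cc 80 1a fa b3
query mem[0x17]=0x92, mem[0x04]=0x50, mem[0x0a]=0x80

MEM[0x17,0x04,0x0a] = 92 50 80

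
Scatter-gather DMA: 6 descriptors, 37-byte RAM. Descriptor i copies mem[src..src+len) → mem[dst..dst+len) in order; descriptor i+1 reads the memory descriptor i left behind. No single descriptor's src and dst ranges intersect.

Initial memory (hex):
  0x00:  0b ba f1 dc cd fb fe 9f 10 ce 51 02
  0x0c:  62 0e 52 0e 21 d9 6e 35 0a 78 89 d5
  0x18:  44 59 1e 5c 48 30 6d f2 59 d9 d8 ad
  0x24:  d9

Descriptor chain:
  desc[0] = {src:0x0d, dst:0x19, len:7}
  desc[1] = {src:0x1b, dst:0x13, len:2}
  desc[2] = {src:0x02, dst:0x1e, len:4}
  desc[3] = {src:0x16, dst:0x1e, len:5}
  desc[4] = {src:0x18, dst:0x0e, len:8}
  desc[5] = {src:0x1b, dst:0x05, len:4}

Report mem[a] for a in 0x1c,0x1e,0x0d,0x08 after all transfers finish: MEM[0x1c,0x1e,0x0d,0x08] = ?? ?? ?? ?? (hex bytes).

MEM[0x1c,0x1e,0x0d,0x08] = 21 89 0e 89

#0 dst[0x19+7] := {0x0e,0x52,0x0e,0x21,0xd9,0x6e,0x35}
#1 dst[0x13+2] := {0x0e,0x21}
#2 dst[0x1e+4] := {0xf1,0xdc,0xcd,0xfb}
#3 dst[0x1e+5] := {0x89,0xd5,0x44,0x0e,0x52}
#4 dst[0x0e+8] := {0x44,0x0e,0x52,0x0e,0x21,0xd9,0x89,0xd5}
#5 dst[0x05+4] := {0x0e,0x21,0xd9,0x89}
query mem[0x1c]=0x21, mem[0x1e]=0x89, mem[0x0d]=0x0e, mem[0x08]=0x89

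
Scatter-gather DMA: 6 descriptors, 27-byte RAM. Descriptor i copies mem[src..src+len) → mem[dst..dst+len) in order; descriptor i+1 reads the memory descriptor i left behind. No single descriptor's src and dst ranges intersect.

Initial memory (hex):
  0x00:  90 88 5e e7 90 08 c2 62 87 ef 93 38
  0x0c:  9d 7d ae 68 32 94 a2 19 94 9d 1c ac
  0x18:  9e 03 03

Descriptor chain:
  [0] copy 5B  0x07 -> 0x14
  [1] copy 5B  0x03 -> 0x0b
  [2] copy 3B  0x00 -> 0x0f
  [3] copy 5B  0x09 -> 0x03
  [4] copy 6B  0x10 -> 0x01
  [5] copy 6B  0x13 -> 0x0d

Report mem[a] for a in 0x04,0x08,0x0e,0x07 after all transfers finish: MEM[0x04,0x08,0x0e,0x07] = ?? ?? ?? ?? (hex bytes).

  after D0: wrote 5B at 0x14 = 6287ef9338
  after D1: wrote 5B at 0x0b = e79008c262
  after D2: wrote 3B at 0x0f = 90885e
  after D3: wrote 5B at 0x03 = ef93e79008
  after D4: wrote 6B at 0x01 = 885ea2196287
  after D5: wrote 6B at 0x0d = 196287ef9338
query mem[0x04]=0x19, mem[0x08]=0x87, mem[0x0e]=0x62, mem[0x07]=0x08

MEM[0x04,0x08,0x0e,0x07] = 19 87 62 08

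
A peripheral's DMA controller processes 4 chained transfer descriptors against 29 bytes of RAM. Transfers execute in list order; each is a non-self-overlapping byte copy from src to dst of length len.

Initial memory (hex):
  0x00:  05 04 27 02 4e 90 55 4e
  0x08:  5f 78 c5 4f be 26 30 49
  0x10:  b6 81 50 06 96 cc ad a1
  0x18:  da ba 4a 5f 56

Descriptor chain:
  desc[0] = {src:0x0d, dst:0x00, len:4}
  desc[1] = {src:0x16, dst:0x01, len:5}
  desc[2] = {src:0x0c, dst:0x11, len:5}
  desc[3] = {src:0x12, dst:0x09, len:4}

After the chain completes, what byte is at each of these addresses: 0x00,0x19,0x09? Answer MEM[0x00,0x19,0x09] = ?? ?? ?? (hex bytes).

[0] 0x0d->0x00 len=4 : 26 30 49 b6
[1] 0x16->0x01 len=5 : ad a1 da ba 4a
[2] 0x0c->0x11 len=5 : be 26 30 49 b6
[3] 0x12->0x09 len=4 : 26 30 49 b6
query mem[0x00]=0x26, mem[0x19]=0xba, mem[0x09]=0x26

MEM[0x00,0x19,0x09] = 26 ba 26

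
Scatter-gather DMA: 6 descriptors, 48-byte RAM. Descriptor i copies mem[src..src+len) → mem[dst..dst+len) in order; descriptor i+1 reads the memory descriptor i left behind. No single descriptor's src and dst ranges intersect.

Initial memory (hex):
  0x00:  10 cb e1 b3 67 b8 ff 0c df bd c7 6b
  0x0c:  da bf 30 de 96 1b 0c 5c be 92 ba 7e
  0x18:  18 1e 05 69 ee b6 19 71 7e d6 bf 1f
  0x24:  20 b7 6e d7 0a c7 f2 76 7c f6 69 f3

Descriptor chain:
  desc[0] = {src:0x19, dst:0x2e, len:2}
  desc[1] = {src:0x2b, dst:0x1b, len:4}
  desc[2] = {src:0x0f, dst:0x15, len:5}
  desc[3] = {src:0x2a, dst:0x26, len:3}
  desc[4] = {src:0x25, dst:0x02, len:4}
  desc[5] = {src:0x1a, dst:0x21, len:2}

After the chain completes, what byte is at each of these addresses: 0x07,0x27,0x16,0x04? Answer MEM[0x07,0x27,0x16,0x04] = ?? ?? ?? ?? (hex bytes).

  after D0: wrote 2B at 0x2e = 1e05
  after D1: wrote 4B at 0x1b = 767cf61e
  after D2: wrote 5B at 0x15 = de961b0c5c
  after D3: wrote 3B at 0x26 = f2767c
  after D4: wrote 4B at 0x02 = b7f2767c
  after D5: wrote 2B at 0x21 = 0576
query mem[0x07]=0x0c, mem[0x27]=0x76, mem[0x16]=0x96, mem[0x04]=0x76

MEM[0x07,0x27,0x16,0x04] = 0c 76 96 76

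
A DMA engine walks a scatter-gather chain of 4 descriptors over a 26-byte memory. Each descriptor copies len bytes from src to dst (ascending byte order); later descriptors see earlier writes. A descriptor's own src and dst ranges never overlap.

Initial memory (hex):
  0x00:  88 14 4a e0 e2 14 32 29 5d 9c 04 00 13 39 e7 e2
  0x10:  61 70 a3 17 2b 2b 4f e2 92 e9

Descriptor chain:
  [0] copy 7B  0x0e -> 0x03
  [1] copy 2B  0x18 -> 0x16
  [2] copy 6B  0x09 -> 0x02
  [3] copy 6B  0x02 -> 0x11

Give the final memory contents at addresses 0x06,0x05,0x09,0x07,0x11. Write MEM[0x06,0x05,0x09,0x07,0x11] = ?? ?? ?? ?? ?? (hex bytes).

MEM[0x06,0x05,0x09,0x07,0x11] = 39 13 2b e7 2b

  after D0: wrote 7B at 0x03 = e7e26170a3172b
  after D1: wrote 2B at 0x16 = 92e9
  after D2: wrote 6B at 0x02 = 2b04001339e7
  after D3: wrote 6B at 0x11 = 2b04001339e7
query mem[0x06]=0x39, mem[0x05]=0x13, mem[0x09]=0x2b, mem[0x07]=0xe7, mem[0x11]=0x2b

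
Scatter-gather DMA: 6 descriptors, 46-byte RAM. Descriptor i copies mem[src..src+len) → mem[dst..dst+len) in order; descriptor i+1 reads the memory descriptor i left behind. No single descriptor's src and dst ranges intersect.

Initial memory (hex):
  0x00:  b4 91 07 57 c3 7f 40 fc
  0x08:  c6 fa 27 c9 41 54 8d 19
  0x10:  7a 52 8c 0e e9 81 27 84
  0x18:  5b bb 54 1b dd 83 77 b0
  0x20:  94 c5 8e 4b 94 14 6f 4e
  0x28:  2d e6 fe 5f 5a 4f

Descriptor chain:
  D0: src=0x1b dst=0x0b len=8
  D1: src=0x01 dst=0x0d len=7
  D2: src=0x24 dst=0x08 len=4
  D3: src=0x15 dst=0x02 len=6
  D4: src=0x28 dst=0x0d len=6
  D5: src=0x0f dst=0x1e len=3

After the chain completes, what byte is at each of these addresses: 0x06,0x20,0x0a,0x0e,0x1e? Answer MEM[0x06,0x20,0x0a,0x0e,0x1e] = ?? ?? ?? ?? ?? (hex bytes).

#0 dst[0x0b+8] := {0x1b,0xdd,0x83,0x77,0xb0,0x94,0xc5,0x8e}
#1 dst[0x0d+7] := {0x91,0x07,0x57,0xc3,0x7f,0x40,0xfc}
#2 dst[0x08+4] := {0x94,0x14,0x6f,0x4e}
#3 dst[0x02+6] := {0x81,0x27,0x84,0x5b,0xbb,0x54}
#4 dst[0x0d+6] := {0x2d,0xe6,0xfe,0x5f,0x5a,0x4f}
#5 dst[0x1e+3] := {0xfe,0x5f,0x5a}
query mem[0x06]=0xbb, mem[0x20]=0x5a, mem[0x0a]=0x6f, mem[0x0e]=0xe6, mem[0x1e]=0xfe

MEM[0x06,0x20,0x0a,0x0e,0x1e] = bb 5a 6f e6 fe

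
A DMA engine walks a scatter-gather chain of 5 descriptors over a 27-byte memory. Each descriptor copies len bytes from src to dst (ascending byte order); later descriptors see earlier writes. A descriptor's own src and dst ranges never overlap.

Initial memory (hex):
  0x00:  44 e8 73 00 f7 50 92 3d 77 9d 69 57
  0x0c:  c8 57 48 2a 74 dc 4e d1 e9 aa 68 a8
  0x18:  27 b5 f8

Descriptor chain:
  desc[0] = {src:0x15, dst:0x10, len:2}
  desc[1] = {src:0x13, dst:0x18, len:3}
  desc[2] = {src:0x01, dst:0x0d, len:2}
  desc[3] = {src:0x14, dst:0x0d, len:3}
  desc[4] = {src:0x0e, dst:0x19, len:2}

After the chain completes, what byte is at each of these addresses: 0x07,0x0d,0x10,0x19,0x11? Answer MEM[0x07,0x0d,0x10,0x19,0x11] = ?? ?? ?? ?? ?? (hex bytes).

#0 dst[0x10+2] := {0xaa,0x68}
#1 dst[0x18+3] := {0xd1,0xe9,0xaa}
#2 dst[0x0d+2] := {0xe8,0x73}
#3 dst[0x0d+3] := {0xe9,0xaa,0x68}
#4 dst[0x19+2] := {0xaa,0x68}
query mem[0x07]=0x3d, mem[0x0d]=0xe9, mem[0x10]=0xaa, mem[0x19]=0xaa, mem[0x11]=0x68

MEM[0x07,0x0d,0x10,0x19,0x11] = 3d e9 aa aa 68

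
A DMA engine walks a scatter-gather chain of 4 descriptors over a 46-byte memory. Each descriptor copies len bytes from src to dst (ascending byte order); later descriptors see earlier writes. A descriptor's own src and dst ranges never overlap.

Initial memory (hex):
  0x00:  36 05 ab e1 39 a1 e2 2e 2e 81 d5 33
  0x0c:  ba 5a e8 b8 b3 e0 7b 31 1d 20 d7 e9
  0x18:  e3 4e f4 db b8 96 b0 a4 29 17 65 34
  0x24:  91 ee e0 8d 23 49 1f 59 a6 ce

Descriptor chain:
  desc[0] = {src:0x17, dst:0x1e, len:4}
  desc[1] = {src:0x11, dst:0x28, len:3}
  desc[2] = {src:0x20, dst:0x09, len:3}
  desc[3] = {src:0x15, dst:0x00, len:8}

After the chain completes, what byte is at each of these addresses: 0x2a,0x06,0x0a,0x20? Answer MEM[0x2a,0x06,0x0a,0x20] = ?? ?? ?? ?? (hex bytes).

D0: mem[0x1e..0x21] <- [e9 e3 4e f4]
D1: mem[0x28..0x2a] <- [e0 7b 31]
D2: mem[0x09..0x0b] <- [4e f4 65]
D3: mem[0x00..0x07] <- [20 d7 e9 e3 4e f4 db b8]
query mem[0x2a]=0x31, mem[0x06]=0xdb, mem[0x0a]=0xf4, mem[0x20]=0x4e

MEM[0x2a,0x06,0x0a,0x20] = 31 db f4 4e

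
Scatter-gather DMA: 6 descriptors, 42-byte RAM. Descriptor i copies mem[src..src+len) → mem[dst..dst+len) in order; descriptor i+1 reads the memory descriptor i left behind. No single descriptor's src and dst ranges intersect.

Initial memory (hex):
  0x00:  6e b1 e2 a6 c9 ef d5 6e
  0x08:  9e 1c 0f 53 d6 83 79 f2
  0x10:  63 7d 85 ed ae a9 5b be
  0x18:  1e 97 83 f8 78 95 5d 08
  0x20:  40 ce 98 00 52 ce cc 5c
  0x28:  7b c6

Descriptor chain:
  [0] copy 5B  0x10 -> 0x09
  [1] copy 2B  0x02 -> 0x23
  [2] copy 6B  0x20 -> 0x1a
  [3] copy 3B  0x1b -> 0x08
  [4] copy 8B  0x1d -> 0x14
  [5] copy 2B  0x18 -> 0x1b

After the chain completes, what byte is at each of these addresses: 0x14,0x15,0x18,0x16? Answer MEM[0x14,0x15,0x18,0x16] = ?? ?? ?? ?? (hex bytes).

D0: mem[0x09..0x0d] <- [63 7d 85 ed ae]
D1: mem[0x23..0x24] <- [e2 a6]
D2: mem[0x1a..0x1f] <- [40 ce 98 e2 a6 ce]
D3: mem[0x08..0x0a] <- [ce 98 e2]
D4: mem[0x14..0x1b] <- [e2 a6 ce 40 ce 98 e2 a6]
D5: mem[0x1b..0x1c] <- [ce 98]
query mem[0x14]=0xe2, mem[0x15]=0xa6, mem[0x18]=0xce, mem[0x16]=0xce

MEM[0x14,0x15,0x18,0x16] = e2 a6 ce ce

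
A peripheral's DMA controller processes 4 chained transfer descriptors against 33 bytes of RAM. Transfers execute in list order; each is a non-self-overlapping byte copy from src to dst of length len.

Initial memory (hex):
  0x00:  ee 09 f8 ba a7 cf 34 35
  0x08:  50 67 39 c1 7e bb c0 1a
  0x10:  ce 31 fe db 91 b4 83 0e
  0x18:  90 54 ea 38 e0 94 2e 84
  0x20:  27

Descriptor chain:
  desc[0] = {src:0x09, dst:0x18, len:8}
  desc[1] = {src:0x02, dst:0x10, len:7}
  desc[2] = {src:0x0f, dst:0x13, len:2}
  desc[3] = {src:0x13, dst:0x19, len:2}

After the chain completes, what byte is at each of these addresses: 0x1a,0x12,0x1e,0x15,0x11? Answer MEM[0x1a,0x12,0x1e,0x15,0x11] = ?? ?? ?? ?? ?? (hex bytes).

MEM[0x1a,0x12,0x1e,0x15,0x11] = f8 a7 1a 35 ba

#0 dst[0x18+8] := {0x67,0x39,0xc1,0x7e,0xbb,0xc0,0x1a,0xce}
#1 dst[0x10+7] := {0xf8,0xba,0xa7,0xcf,0x34,0x35,0x50}
#2 dst[0x13+2] := {0x1a,0xf8}
#3 dst[0x19+2] := {0x1a,0xf8}
query mem[0x1a]=0xf8, mem[0x12]=0xa7, mem[0x1e]=0x1a, mem[0x15]=0x35, mem[0x11]=0xba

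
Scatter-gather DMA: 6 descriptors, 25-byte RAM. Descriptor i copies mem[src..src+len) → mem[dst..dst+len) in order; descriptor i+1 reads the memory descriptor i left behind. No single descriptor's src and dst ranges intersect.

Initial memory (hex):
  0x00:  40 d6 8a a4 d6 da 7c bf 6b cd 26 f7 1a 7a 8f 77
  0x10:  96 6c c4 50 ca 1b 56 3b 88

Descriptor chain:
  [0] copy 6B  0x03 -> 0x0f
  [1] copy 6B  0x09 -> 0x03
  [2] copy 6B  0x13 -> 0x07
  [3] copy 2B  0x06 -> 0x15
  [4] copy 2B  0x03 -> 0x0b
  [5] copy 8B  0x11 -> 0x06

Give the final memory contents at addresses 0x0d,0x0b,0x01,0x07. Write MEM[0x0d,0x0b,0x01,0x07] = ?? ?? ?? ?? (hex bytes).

#0 dst[0x0f+6] := {0xa4,0xd6,0xda,0x7c,0xbf,0x6b}
#1 dst[0x03+6] := {0xcd,0x26,0xf7,0x1a,0x7a,0x8f}
#2 dst[0x07+6] := {0xbf,0x6b,0x1b,0x56,0x3b,0x88}
#3 dst[0x15+2] := {0x1a,0xbf}
#4 dst[0x0b+2] := {0xcd,0x26}
#5 dst[0x06+8] := {0xda,0x7c,0xbf,0x6b,0x1a,0xbf,0x3b,0x88}
query mem[0x0d]=0x88, mem[0x0b]=0xbf, mem[0x01]=0xd6, mem[0x07]=0x7c

MEM[0x0d,0x0b,0x01,0x07] = 88 bf d6 7c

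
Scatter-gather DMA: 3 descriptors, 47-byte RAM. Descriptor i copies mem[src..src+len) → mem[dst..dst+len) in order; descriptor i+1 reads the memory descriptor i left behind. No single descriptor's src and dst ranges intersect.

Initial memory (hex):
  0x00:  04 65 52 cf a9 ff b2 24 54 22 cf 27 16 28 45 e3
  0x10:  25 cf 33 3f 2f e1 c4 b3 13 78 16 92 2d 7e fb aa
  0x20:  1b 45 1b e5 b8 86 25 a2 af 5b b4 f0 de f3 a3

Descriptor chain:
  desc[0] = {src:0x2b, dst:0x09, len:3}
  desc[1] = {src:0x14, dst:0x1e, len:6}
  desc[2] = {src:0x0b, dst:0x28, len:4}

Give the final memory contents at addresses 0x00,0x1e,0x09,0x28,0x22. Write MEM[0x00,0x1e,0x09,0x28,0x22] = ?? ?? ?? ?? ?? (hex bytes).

MEM[0x00,0x1e,0x09,0x28,0x22] = 04 2f f0 f3 13

D0: mem[0x09..0x0b] <- [f0 de f3]
D1: mem[0x1e..0x23] <- [2f e1 c4 b3 13 78]
D2: mem[0x28..0x2b] <- [f3 16 28 45]
query mem[0x00]=0x04, mem[0x1e]=0x2f, mem[0x09]=0xf0, mem[0x28]=0xf3, mem[0x22]=0x13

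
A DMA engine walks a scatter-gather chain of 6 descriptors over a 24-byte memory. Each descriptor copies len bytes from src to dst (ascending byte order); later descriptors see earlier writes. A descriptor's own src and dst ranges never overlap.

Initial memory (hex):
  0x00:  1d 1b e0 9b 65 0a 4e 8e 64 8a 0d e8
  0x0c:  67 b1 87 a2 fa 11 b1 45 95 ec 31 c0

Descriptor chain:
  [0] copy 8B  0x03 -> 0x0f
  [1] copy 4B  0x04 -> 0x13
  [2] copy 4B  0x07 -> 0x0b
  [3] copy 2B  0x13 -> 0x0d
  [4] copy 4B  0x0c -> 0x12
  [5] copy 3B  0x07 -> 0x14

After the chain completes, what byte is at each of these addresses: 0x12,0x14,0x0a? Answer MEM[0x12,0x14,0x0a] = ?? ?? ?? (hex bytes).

[0] 0x03->0x0f len=8 : 9b 65 0a 4e 8e 64 8a 0d
[1] 0x04->0x13 len=4 : 65 0a 4e 8e
[2] 0x07->0x0b len=4 : 8e 64 8a 0d
[3] 0x13->0x0d len=2 : 65 0a
[4] 0x0c->0x12 len=4 : 64 65 0a 9b
[5] 0x07->0x14 len=3 : 8e 64 8a
query mem[0x12]=0x64, mem[0x14]=0x8e, mem[0x0a]=0x0d

MEM[0x12,0x14,0x0a] = 64 8e 0d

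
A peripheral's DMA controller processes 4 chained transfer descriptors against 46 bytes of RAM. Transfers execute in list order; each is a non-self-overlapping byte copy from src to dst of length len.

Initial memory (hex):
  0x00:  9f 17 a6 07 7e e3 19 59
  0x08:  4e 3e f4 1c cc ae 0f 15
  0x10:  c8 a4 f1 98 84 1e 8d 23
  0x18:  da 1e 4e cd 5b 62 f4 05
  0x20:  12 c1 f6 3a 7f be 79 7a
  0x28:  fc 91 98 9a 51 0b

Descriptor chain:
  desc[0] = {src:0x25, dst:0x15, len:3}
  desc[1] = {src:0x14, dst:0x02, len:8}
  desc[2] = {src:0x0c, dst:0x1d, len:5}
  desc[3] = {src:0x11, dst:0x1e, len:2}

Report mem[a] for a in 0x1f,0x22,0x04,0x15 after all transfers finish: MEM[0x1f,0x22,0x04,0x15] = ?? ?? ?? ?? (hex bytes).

MEM[0x1f,0x22,0x04,0x15] = f1 f6 79 be

D0: mem[0x15..0x17] <- [be 79 7a]
D1: mem[0x02..0x09] <- [84 be 79 7a da 1e 4e cd]
D2: mem[0x1d..0x21] <- [cc ae 0f 15 c8]
D3: mem[0x1e..0x1f] <- [a4 f1]
query mem[0x1f]=0xf1, mem[0x22]=0xf6, mem[0x04]=0x79, mem[0x15]=0xbe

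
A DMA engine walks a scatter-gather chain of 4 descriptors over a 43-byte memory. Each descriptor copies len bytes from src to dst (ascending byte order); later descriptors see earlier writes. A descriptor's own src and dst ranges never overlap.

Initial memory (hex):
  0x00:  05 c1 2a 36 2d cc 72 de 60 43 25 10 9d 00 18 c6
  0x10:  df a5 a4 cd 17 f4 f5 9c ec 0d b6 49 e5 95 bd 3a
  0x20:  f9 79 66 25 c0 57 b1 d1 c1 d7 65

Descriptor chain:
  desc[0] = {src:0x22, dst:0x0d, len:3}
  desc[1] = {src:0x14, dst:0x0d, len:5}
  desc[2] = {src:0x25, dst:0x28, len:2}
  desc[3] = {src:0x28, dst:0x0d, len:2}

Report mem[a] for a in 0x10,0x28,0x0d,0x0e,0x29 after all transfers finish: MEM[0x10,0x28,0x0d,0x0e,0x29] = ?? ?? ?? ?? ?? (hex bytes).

[0] 0x22->0x0d len=3 : 66 25 c0
[1] 0x14->0x0d len=5 : 17 f4 f5 9c ec
[2] 0x25->0x28 len=2 : 57 b1
[3] 0x28->0x0d len=2 : 57 b1
query mem[0x10]=0x9c, mem[0x28]=0x57, mem[0x0d]=0x57, mem[0x0e]=0xb1, mem[0x29]=0xb1

MEM[0x10,0x28,0x0d,0x0e,0x29] = 9c 57 57 b1 b1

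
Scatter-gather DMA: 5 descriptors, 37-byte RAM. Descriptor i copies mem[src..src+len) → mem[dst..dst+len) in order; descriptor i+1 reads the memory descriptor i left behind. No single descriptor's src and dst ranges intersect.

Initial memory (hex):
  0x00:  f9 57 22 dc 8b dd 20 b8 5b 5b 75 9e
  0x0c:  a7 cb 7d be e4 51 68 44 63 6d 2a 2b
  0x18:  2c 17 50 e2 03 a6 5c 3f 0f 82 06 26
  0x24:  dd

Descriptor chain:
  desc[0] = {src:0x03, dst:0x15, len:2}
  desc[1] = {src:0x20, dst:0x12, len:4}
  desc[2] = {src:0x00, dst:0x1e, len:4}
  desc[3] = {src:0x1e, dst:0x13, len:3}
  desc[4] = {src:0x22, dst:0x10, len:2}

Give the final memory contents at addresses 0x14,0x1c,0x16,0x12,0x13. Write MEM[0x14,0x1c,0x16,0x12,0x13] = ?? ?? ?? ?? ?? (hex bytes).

D0: mem[0x15..0x16] <- [dc 8b]
D1: mem[0x12..0x15] <- [0f 82 06 26]
D2: mem[0x1e..0x21] <- [f9 57 22 dc]
D3: mem[0x13..0x15] <- [f9 57 22]
D4: mem[0x10..0x11] <- [06 26]
query mem[0x14]=0x57, mem[0x1c]=0x03, mem[0x16]=0x8b, mem[0x12]=0x0f, mem[0x13]=0xf9

MEM[0x14,0x1c,0x16,0x12,0x13] = 57 03 8b 0f f9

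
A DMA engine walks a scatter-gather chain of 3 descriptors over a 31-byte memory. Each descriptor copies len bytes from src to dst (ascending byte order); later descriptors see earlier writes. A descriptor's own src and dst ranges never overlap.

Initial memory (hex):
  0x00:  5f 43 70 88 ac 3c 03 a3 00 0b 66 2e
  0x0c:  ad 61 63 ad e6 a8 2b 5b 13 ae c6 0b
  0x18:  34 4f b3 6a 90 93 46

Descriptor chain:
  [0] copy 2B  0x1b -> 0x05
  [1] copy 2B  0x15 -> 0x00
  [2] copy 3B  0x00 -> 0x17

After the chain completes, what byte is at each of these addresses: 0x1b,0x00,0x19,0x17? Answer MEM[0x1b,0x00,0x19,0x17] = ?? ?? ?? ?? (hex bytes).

MEM[0x1b,0x00,0x19,0x17] = 6a ae 70 ae

[0] 0x1b->0x05 len=2 : 6a 90
[1] 0x15->0x00 len=2 : ae c6
[2] 0x00->0x17 len=3 : ae c6 70
query mem[0x1b]=0x6a, mem[0x00]=0xae, mem[0x19]=0x70, mem[0x17]=0xae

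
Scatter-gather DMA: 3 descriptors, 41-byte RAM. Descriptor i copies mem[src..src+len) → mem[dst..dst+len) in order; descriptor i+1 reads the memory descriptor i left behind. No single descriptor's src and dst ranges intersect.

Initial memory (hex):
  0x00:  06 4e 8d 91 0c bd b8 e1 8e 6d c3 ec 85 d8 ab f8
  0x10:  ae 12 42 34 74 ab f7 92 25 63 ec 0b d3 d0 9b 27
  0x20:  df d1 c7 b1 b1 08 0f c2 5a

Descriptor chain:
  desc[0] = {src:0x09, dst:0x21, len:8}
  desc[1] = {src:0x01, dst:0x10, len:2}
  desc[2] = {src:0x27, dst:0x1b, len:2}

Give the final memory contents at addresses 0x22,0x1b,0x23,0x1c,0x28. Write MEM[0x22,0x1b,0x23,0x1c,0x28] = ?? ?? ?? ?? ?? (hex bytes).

MEM[0x22,0x1b,0x23,0x1c,0x28] = c3 f8 ec ae ae

[0] 0x09->0x21 len=8 : 6d c3 ec 85 d8 ab f8 ae
[1] 0x01->0x10 len=2 : 4e 8d
[2] 0x27->0x1b len=2 : f8 ae
query mem[0x22]=0xc3, mem[0x1b]=0xf8, mem[0x23]=0xec, mem[0x1c]=0xae, mem[0x28]=0xae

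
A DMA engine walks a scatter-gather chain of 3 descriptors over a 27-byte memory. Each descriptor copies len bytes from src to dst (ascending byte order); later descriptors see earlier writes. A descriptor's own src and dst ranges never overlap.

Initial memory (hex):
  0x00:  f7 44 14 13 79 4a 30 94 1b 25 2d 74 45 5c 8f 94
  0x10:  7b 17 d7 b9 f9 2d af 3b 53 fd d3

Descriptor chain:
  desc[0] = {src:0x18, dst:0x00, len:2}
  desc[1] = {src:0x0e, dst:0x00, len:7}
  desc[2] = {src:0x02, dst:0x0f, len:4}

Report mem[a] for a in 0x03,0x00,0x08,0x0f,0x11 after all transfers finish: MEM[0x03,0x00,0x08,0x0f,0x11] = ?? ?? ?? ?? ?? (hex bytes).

#0 dst[0x00+2] := {0x53,0xfd}
#1 dst[0x00+7] := {0x8f,0x94,0x7b,0x17,0xd7,0xb9,0xf9}
#2 dst[0x0f+4] := {0x7b,0x17,0xd7,0xb9}
query mem[0x03]=0x17, mem[0x00]=0x8f, mem[0x08]=0x1b, mem[0x0f]=0x7b, mem[0x11]=0xd7

MEM[0x03,0x00,0x08,0x0f,0x11] = 17 8f 1b 7b d7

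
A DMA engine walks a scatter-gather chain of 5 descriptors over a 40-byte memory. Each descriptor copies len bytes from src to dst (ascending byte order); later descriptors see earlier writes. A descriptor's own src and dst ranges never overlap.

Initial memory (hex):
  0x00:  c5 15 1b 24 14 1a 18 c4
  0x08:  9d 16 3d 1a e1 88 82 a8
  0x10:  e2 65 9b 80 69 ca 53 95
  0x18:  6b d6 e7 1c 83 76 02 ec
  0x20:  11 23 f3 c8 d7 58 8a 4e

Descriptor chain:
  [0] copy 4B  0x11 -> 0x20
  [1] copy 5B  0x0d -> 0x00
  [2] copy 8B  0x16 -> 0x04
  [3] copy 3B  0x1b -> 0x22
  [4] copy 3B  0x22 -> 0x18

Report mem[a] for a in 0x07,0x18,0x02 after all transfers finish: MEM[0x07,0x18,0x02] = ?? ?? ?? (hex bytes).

MEM[0x07,0x18,0x02] = d6 1c a8

#0 dst[0x20+4] := {0x65,0x9b,0x80,0x69}
#1 dst[0x00+5] := {0x88,0x82,0xa8,0xe2,0x65}
#2 dst[0x04+8] := {0x53,0x95,0x6b,0xd6,0xe7,0x1c,0x83,0x76}
#3 dst[0x22+3] := {0x1c,0x83,0x76}
#4 dst[0x18+3] := {0x1c,0x83,0x76}
query mem[0x07]=0xd6, mem[0x18]=0x1c, mem[0x02]=0xa8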